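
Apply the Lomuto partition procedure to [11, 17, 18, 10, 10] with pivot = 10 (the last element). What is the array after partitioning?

Lomuto partition with pivot = 10:

Initial array: [11, 17, 18, 10, 10]

arr[0]=11 > 10: no swap
arr[1]=17 > 10: no swap
arr[2]=18 > 10: no swap
arr[3]=10 <= 10: swap with position 0, array becomes [10, 17, 18, 11, 10]

Place pivot at position 1: [10, 10, 18, 11, 17]
Pivot position: 1

After partitioning with pivot 10, the array becomes [10, 10, 18, 11, 17]. The pivot is placed at index 1. All elements to the left of the pivot are <= 10, and all elements to the right are > 10.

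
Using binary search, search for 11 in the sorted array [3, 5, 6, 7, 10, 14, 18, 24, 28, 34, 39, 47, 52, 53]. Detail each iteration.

Binary search for 11 in [3, 5, 6, 7, 10, 14, 18, 24, 28, 34, 39, 47, 52, 53]:

lo=0, hi=13, mid=6, arr[mid]=18 -> 18 > 11, search left half
lo=0, hi=5, mid=2, arr[mid]=6 -> 6 < 11, search right half
lo=3, hi=5, mid=4, arr[mid]=10 -> 10 < 11, search right half
lo=5, hi=5, mid=5, arr[mid]=14 -> 14 > 11, search left half
lo=5 > hi=4, target 11 not found

Binary search determines that 11 is not in the array after 4 comparisons. The search space was exhausted without finding the target.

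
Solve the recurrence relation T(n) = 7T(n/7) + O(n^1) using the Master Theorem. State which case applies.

Master Theorem for T(n) = 7T(n/7) + O(n^1):

a = 7, b = 7, c = 1
log_b(a) = log_7(7) = 1.0000

Case 2: c = 1 = log_7(7) = 1.0000
T(n) = O(n^1 log n) = O(n log n)

For T(n) = 7T(n/7) + O(n^1): log_7(7) = 1.0000. This is Case 2 of the Master Theorem (c = log_b(a), equal work at all levels), giving O(n log n).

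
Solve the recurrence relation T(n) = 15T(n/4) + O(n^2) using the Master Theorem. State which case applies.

Master Theorem for T(n) = 15T(n/4) + O(n^2):

a = 15, b = 4, c = 2
log_b(a) = log_4(15) = 1.9534

Case 3: c = 2 > log_4(15) = 1.9534
T(n) = O(n^2) = O(n^2)

For T(n) = 15T(n/4) + O(n^2): log_4(15) = 1.9534. This is Case 3 of the Master Theorem (c > log_b(a), work dominated by root), giving O(n^2).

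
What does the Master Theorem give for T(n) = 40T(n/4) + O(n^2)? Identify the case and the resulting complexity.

Master Theorem for T(n) = 40T(n/4) + O(n^2):

a = 40, b = 4, c = 2
log_b(a) = log_4(40) = 2.6610

Case 1: c = 2 < log_4(40) = 2.6610
T(n) = O(n^(log_4 40))

For T(n) = 40T(n/4) + O(n^2): log_4(40) = 2.6610. This is Case 1 of the Master Theorem (c < log_b(a), work dominated by leaves), giving O(n^(log_4 40)).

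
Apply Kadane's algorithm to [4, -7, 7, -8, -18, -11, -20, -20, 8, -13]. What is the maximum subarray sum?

Using Kadane's algorithm on [4, -7, 7, -8, -18, -11, -20, -20, 8, -13]:

Scanning through the array:
Position 1 (value -7): max_ending_here = -3, max_so_far = 4
Position 2 (value 7): max_ending_here = 7, max_so_far = 7
Position 3 (value -8): max_ending_here = -1, max_so_far = 7
Position 4 (value -18): max_ending_here = -18, max_so_far = 7
Position 5 (value -11): max_ending_here = -11, max_so_far = 7
Position 6 (value -20): max_ending_here = -20, max_so_far = 7
Position 7 (value -20): max_ending_here = -20, max_so_far = 7
Position 8 (value 8): max_ending_here = 8, max_so_far = 8
Position 9 (value -13): max_ending_here = -5, max_so_far = 8

Maximum subarray: [8]
Maximum sum: 8

The maximum subarray is [8] with sum 8. This subarray runs from index 8 to index 8.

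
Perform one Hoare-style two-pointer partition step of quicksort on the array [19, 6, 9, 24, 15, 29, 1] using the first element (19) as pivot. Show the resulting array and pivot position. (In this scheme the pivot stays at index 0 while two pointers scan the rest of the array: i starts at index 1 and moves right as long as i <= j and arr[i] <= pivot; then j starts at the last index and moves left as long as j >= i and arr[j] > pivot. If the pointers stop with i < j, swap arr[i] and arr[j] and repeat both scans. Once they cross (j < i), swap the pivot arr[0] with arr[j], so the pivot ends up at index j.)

Hoare-style two-pointer partition with pivot = 19:

Initial array: [19, 6, 9, 24, 15, 29, 1]

Pointers start at i = 1, j = 6.
i stops at index 3 (arr[3]=24 > 19), j stops at index 6 (arr[6]=1 <= 19): swap arr[3] and arr[6], array becomes [19, 6, 9, 1, 15, 29, 24]
i ends at 5, j ends at 4: the pointers have crossed (j < i), so scanning stops.

Swap pivot arr[0] with arr[4] to place pivot at position 4: [15, 6, 9, 1, 19, 29, 24]
Pivot position: 4

After partitioning with pivot 19, the array becomes [15, 6, 9, 1, 19, 29, 24]. The pivot is placed at index 4. All elements to the left of the pivot are <= 19, and all elements to the right are > 19.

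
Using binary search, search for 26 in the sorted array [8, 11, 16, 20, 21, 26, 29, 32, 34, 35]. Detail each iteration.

Binary search for 26 in [8, 11, 16, 20, 21, 26, 29, 32, 34, 35]:

lo=0, hi=9, mid=4, arr[mid]=21 -> 21 < 26, search right half
lo=5, hi=9, mid=7, arr[mid]=32 -> 32 > 26, search left half
lo=5, hi=6, mid=5, arr[mid]=26 -> Found target at index 5!

Binary search finds 26 at index 5 after 3 comparisons. The search repeatedly halves the search space by comparing with the middle element.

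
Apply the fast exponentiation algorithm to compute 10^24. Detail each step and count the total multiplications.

Computing 10^24 by squaring (build up from 10^1; each line after the first costs one multiplication):

10^1 = 10
10^2 = (10^1)^2 = 10^2 = 100
10^3 = 10 * 10^2 = 10 * 100 = 1000
10^6 = (10^3)^2 = 1000^2 = 1000000
10^12 = (10^6)^2 = 1000000^2 = 1000000000000
10^24 = (10^12)^2 = 1000000000000^2 = 1000000000000000000000000

Result: 1000000000000000000000000
Multiplications needed: 5 (5 lines after 10^1)

10^24 = 1000000000000000000000000. Using exponentiation by squaring, this requires 5 multiplications. The key idea: if the exponent is even, square the half-power; if odd, multiply by the base once.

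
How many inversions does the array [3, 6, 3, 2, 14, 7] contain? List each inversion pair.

Finding inversions in [3, 6, 3, 2, 14, 7]:

(0, 3): arr[0]=3 > arr[3]=2
(1, 2): arr[1]=6 > arr[2]=3
(1, 3): arr[1]=6 > arr[3]=2
(2, 3): arr[2]=3 > arr[3]=2
(4, 5): arr[4]=14 > arr[5]=7

Total inversions: 5

The array has 5 inversion(s): (0,3), (1,2), (1,3), (2,3), (4,5). Each pair (i,j) satisfies i < j and arr[i] > arr[j].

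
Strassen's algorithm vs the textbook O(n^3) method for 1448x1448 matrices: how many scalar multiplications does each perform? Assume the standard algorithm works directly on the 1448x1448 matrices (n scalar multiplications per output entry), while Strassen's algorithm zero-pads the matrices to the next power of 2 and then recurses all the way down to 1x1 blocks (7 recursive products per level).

Matrix multiplication for 1448x1448 matrices:

Strassen's algorithm requires power-of-2 dimensions. Pad 1448x1448 to 2048x2048 (next power of 2).

Standard algorithm: 1448^3 = 3036027392 multiplications
Strassen's algorithm: 7^(log2(2048)) = 7^11 = 1977326743 multiplications
Savings: 3036027392 - 1977326743 = 1058700649 multiplications

Standard: 3036027392 multiplications (1448^3). Strassen: 1977326743 multiplications (7^11, after padding to 2048x2048). Strassen reduces 8 recursive multiplications to 7 at each level.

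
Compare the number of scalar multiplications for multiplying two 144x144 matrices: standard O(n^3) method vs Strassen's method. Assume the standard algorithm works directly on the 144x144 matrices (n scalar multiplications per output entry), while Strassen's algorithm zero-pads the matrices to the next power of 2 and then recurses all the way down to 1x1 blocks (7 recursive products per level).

Matrix multiplication for 144x144 matrices:

Strassen's algorithm requires power-of-2 dimensions. Pad 144x144 to 256x256 (next power of 2).

Standard algorithm: 144^3 = 2985984 multiplications
Strassen's algorithm: 7^(log2(256)) = 7^8 = 5764801 multiplications
Difference: 2985984 - 5764801 = -2778817 (Strassen uses MORE here due to padding overhead — for small or just-over-power-of-2 n, padding can outweigh the per-level savings)

Standard: 2985984 multiplications (144^3). Strassen: 5764801 multiplications (7^8, after padding to 256x256). Strassen reduces 8 recursive multiplications to 7 at each level.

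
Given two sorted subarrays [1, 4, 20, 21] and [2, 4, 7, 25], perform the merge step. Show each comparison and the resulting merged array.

Merging process:

Compare 1 vs 2: take 1 from left. Merged: [1]
Compare 4 vs 2: take 2 from right. Merged: [1, 2]
Compare 4 vs 4: take 4 from left. Merged: [1, 2, 4]
Compare 20 vs 4: take 4 from right. Merged: [1, 2, 4, 4]
Compare 20 vs 7: take 7 from right. Merged: [1, 2, 4, 4, 7]
Compare 20 vs 25: take 20 from left. Merged: [1, 2, 4, 4, 7, 20]
Compare 21 vs 25: take 21 from left. Merged: [1, 2, 4, 4, 7, 20, 21]
Append remaining from right: [25]. Merged: [1, 2, 4, 4, 7, 20, 21, 25]

Final merged array: [1, 2, 4, 4, 7, 20, 21, 25]
Total comparisons: 7

The merged array is [1, 2, 4, 4, 7, 20, 21, 25], requiring 7 comparisons. The merge step runs in O(n) time where n is the total number of elements.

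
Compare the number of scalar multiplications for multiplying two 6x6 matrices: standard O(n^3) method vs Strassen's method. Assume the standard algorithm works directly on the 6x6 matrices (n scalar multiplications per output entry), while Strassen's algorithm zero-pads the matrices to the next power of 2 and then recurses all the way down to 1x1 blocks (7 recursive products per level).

Matrix multiplication for 6x6 matrices:

Strassen's algorithm requires power-of-2 dimensions. Pad 6x6 to 8x8 (next power of 2).

Standard algorithm: 6^3 = 216 multiplications
Strassen's algorithm: 7^(log2(8)) = 7^3 = 343 multiplications
Difference: 216 - 343 = -127 (Strassen uses MORE here due to padding overhead — for small or just-over-power-of-2 n, padding can outweigh the per-level savings)

Standard: 216 multiplications (6^3). Strassen: 343 multiplications (7^3, after padding to 8x8). Strassen reduces 8 recursive multiplications to 7 at each level.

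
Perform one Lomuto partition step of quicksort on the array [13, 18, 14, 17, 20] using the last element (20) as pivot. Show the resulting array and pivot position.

Lomuto partition with pivot = 20:

Initial array: [13, 18, 14, 17, 20]

arr[0]=13 <= 20: swap with position 0, array becomes [13, 18, 14, 17, 20]
arr[1]=18 <= 20: swap with position 1, array becomes [13, 18, 14, 17, 20]
arr[2]=14 <= 20: swap with position 2, array becomes [13, 18, 14, 17, 20]
arr[3]=17 <= 20: swap with position 3, array becomes [13, 18, 14, 17, 20]

Place pivot at position 4: [13, 18, 14, 17, 20]
Pivot position: 4

After partitioning with pivot 20, the array becomes [13, 18, 14, 17, 20]. The pivot is placed at index 4. All elements to the left of the pivot are <= 20, and all elements to the right are > 20.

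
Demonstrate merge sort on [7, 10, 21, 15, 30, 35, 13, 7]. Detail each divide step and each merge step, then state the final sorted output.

Merge sort trace:

Split: [7, 10, 21, 15, 30, 35, 13, 7] -> [7, 10, 21, 15] and [30, 35, 13, 7]
  Split: [7, 10, 21, 15] -> [7, 10] and [21, 15]
    Split: [7, 10] -> [7] and [10]
    Merge: [7] + [10] -> [7, 10]
    Split: [21, 15] -> [21] and [15]
    Merge: [21] + [15] -> [15, 21]
  Merge: [7, 10] + [15, 21] -> [7, 10, 15, 21]
  Split: [30, 35, 13, 7] -> [30, 35] and [13, 7]
    Split: [30, 35] -> [30] and [35]
    Merge: [30] + [35] -> [30, 35]
    Split: [13, 7] -> [13] and [7]
    Merge: [13] + [7] -> [7, 13]
  Merge: [30, 35] + [7, 13] -> [7, 13, 30, 35]
Merge: [7, 10, 15, 21] + [7, 13, 30, 35] -> [7, 7, 10, 13, 15, 21, 30, 35]

Final sorted array: [7, 7, 10, 13, 15, 21, 30, 35]

The merge sort proceeds by recursively splitting the array and merging sorted halves.
After all merges, the sorted array is [7, 7, 10, 13, 15, 21, 30, 35].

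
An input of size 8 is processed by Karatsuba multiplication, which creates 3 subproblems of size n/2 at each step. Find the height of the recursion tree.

For divide and conquer with division factor 2:

Problem sizes at each level:
Level 0: 8
Level 1: 4
Level 2: 2
Level 3: 1

The root is level 0 and the size-1 base case is level 3 (the tree spans levels 0 through 3, i.e. 4 levels counting the root), so the depth is the number of divisions: log_2(8) = 3

The recursion tree depth is log_2(8) = 3. At each level, the problem size is divided by 2, so it takes 3 divisions to reduce to a base case of size 1. The algorithm makes 3 recursive calls at each level.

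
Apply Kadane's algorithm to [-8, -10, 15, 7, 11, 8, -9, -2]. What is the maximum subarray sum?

Using Kadane's algorithm on [-8, -10, 15, 7, 11, 8, -9, -2]:

Scanning through the array:
Position 1 (value -10): max_ending_here = -10, max_so_far = -8
Position 2 (value 15): max_ending_here = 15, max_so_far = 15
Position 3 (value 7): max_ending_here = 22, max_so_far = 22
Position 4 (value 11): max_ending_here = 33, max_so_far = 33
Position 5 (value 8): max_ending_here = 41, max_so_far = 41
Position 6 (value -9): max_ending_here = 32, max_so_far = 41
Position 7 (value -2): max_ending_here = 30, max_so_far = 41

Maximum subarray: [15, 7, 11, 8]
Maximum sum: 41

The maximum subarray is [15, 7, 11, 8] with sum 41. This subarray runs from index 2 to index 5.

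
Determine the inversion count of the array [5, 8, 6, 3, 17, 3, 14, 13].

Finding inversions in [5, 8, 6, 3, 17, 3, 14, 13]:

(0, 3): arr[0]=5 > arr[3]=3
(0, 5): arr[0]=5 > arr[5]=3
(1, 2): arr[1]=8 > arr[2]=6
(1, 3): arr[1]=8 > arr[3]=3
(1, 5): arr[1]=8 > arr[5]=3
(2, 3): arr[2]=6 > arr[3]=3
(2, 5): arr[2]=6 > arr[5]=3
(4, 5): arr[4]=17 > arr[5]=3
(4, 6): arr[4]=17 > arr[6]=14
(4, 7): arr[4]=17 > arr[7]=13
(6, 7): arr[6]=14 > arr[7]=13

Total inversions: 11

The array has 11 inversion(s): (0,3), (0,5), (1,2), (1,3), (1,5), (2,3), (2,5), (4,5), (4,6), (4,7), (6,7). Each pair (i,j) satisfies i < j and arr[i] > arr[j].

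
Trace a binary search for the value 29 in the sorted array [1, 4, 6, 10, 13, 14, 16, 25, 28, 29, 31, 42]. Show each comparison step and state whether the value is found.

Binary search for 29 in [1, 4, 6, 10, 13, 14, 16, 25, 28, 29, 31, 42]:

lo=0, hi=11, mid=5, arr[mid]=14 -> 14 < 29, search right half
lo=6, hi=11, mid=8, arr[mid]=28 -> 28 < 29, search right half
lo=9, hi=11, mid=10, arr[mid]=31 -> 31 > 29, search left half
lo=9, hi=9, mid=9, arr[mid]=29 -> Found target at index 9!

Binary search finds 29 at index 9 after 4 comparisons. The search repeatedly halves the search space by comparing with the middle element.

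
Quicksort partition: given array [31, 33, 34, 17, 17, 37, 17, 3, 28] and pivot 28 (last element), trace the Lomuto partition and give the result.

Lomuto partition with pivot = 28:

Initial array: [31, 33, 34, 17, 17, 37, 17, 3, 28]

arr[0]=31 > 28: no swap
arr[1]=33 > 28: no swap
arr[2]=34 > 28: no swap
arr[3]=17 <= 28: swap with position 0, array becomes [17, 33, 34, 31, 17, 37, 17, 3, 28]
arr[4]=17 <= 28: swap with position 1, array becomes [17, 17, 34, 31, 33, 37, 17, 3, 28]
arr[5]=37 > 28: no swap
arr[6]=17 <= 28: swap with position 2, array becomes [17, 17, 17, 31, 33, 37, 34, 3, 28]
arr[7]=3 <= 28: swap with position 3, array becomes [17, 17, 17, 3, 33, 37, 34, 31, 28]

Place pivot at position 4: [17, 17, 17, 3, 28, 37, 34, 31, 33]
Pivot position: 4

After partitioning with pivot 28, the array becomes [17, 17, 17, 3, 28, 37, 34, 31, 33]. The pivot is placed at index 4. All elements to the left of the pivot are <= 28, and all elements to the right are > 28.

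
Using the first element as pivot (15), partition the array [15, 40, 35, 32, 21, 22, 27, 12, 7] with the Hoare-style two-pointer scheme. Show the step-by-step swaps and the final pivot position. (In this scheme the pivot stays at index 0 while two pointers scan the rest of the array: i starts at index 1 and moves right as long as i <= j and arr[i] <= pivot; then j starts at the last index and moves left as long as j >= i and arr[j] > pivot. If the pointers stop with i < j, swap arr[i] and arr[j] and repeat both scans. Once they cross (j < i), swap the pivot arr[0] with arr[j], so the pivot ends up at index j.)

Hoare-style two-pointer partition with pivot = 15:

Initial array: [15, 40, 35, 32, 21, 22, 27, 12, 7]

Pointers start at i = 1, j = 8.
i stops at index 1 (arr[1]=40 > 15), j stops at index 8 (arr[8]=7 <= 15): swap arr[1] and arr[8], array becomes [15, 7, 35, 32, 21, 22, 27, 12, 40]
i stops at index 2 (arr[2]=35 > 15), j stops at index 7 (arr[7]=12 <= 15): swap arr[2] and arr[7], array becomes [15, 7, 12, 32, 21, 22, 27, 35, 40]
i ends at 3, j ends at 2: the pointers have crossed (j < i), so scanning stops.

Swap pivot arr[0] with arr[2] to place pivot at position 2: [12, 7, 15, 32, 21, 22, 27, 35, 40]
Pivot position: 2

After partitioning with pivot 15, the array becomes [12, 7, 15, 32, 21, 22, 27, 35, 40]. The pivot is placed at index 2. All elements to the left of the pivot are <= 15, and all elements to the right are > 15.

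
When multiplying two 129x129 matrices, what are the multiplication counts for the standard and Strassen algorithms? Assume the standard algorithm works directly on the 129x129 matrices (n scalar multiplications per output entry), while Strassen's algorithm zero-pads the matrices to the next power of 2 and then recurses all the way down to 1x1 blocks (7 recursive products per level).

Matrix multiplication for 129x129 matrices:

Strassen's algorithm requires power-of-2 dimensions. Pad 129x129 to 256x256 (next power of 2).

Standard algorithm: 129^3 = 2146689 multiplications
Strassen's algorithm: 7^(log2(256)) = 7^8 = 5764801 multiplications
Difference: 2146689 - 5764801 = -3618112 (Strassen uses MORE here due to padding overhead — for small or just-over-power-of-2 n, padding can outweigh the per-level savings)

Standard: 2146689 multiplications (129^3). Strassen: 5764801 multiplications (7^8, after padding to 256x256). Strassen reduces 8 recursive multiplications to 7 at each level.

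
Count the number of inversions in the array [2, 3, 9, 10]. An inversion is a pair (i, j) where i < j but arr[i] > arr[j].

Finding inversions in [2, 3, 9, 10]:


Total inversions: 0

The array has 0 inversions. It is already sorted.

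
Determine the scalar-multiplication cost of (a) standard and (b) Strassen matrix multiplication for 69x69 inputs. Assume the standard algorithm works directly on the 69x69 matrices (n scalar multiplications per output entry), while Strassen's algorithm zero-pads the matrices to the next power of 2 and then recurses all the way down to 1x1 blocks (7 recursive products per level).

Matrix multiplication for 69x69 matrices:

Strassen's algorithm requires power-of-2 dimensions. Pad 69x69 to 128x128 (next power of 2).

Standard algorithm: 69^3 = 328509 multiplications
Strassen's algorithm: 7^(log2(128)) = 7^7 = 823543 multiplications
Difference: 328509 - 823543 = -495034 (Strassen uses MORE here due to padding overhead — for small or just-over-power-of-2 n, padding can outweigh the per-level savings)

Standard: 328509 multiplications (69^3). Strassen: 823543 multiplications (7^7, after padding to 128x128). Strassen reduces 8 recursive multiplications to 7 at each level.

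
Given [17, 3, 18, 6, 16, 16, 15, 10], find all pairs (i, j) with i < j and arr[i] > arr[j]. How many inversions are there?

Finding inversions in [17, 3, 18, 6, 16, 16, 15, 10]:

(0, 1): arr[0]=17 > arr[1]=3
(0, 3): arr[0]=17 > arr[3]=6
(0, 4): arr[0]=17 > arr[4]=16
(0, 5): arr[0]=17 > arr[5]=16
(0, 6): arr[0]=17 > arr[6]=15
(0, 7): arr[0]=17 > arr[7]=10
(2, 3): arr[2]=18 > arr[3]=6
(2, 4): arr[2]=18 > arr[4]=16
(2, 5): arr[2]=18 > arr[5]=16
(2, 6): arr[2]=18 > arr[6]=15
(2, 7): arr[2]=18 > arr[7]=10
(4, 6): arr[4]=16 > arr[6]=15
(4, 7): arr[4]=16 > arr[7]=10
(5, 6): arr[5]=16 > arr[6]=15
(5, 7): arr[5]=16 > arr[7]=10
(6, 7): arr[6]=15 > arr[7]=10

Total inversions: 16

The array has 16 inversion(s): (0,1), (0,3), (0,4), (0,5), (0,6), (0,7), (2,3), (2,4), (2,5), (2,6), (2,7), (4,6), (4,7), (5,6), (5,7), (6,7). Each pair (i,j) satisfies i < j and arr[i] > arr[j].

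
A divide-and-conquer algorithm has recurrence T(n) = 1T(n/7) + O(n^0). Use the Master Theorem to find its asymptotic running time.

Master Theorem for T(n) = 1T(n/7) + O(n^0):

a = 1, b = 7, c = 0
log_b(a) = log_7(1) = 0.0000

Case 2: c = 0 = log_7(1) = 0.0000
T(n) = O(n^0 log n) = O(log n)

For T(n) = 1T(n/7) + O(n^0): log_7(1) = 0.0000. This is Case 2 of the Master Theorem (c = log_b(a), equal work at all levels), giving O(log n).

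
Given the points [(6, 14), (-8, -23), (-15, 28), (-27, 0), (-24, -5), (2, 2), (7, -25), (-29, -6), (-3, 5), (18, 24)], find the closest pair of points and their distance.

Computing all pairwise distances among 10 points:

d((6, 14), (-8, -23)) = 39.5601
d((6, 14), (-15, 28)) = 25.2389
d((6, 14), (-27, 0)) = 35.8469
d((6, 14), (-24, -5)) = 35.5106
d((6, 14), (2, 2)) = 12.6491
d((6, 14), (7, -25)) = 39.0128
d((6, 14), (-29, -6)) = 40.3113
d((6, 14), (-3, 5)) = 12.7279
d((6, 14), (18, 24)) = 15.6205
d((-8, -23), (-15, 28)) = 51.4782
d((-8, -23), (-27, 0)) = 29.8329
d((-8, -23), (-24, -5)) = 24.0832
d((-8, -23), (2, 2)) = 26.9258
d((-8, -23), (7, -25)) = 15.1327
d((-8, -23), (-29, -6)) = 27.0185
d((-8, -23), (-3, 5)) = 28.4429
d((-8, -23), (18, 24)) = 53.7122
d((-15, 28), (-27, 0)) = 30.4631
d((-15, 28), (-24, -5)) = 34.2053
d((-15, 28), (2, 2)) = 31.0644
d((-15, 28), (7, -25)) = 57.3847
d((-15, 28), (-29, -6)) = 36.7696
d((-15, 28), (-3, 5)) = 25.9422
d((-15, 28), (18, 24)) = 33.2415
d((-27, 0), (-24, -5)) = 5.831
d((-27, 0), (2, 2)) = 29.0689
d((-27, 0), (7, -25)) = 42.2019
d((-27, 0), (-29, -6)) = 6.3246
d((-27, 0), (-3, 5)) = 24.5153
d((-27, 0), (18, 24)) = 51.0
d((-24, -5), (2, 2)) = 26.9258
d((-24, -5), (7, -25)) = 36.8917
d((-24, -5), (-29, -6)) = 5.099 <-- minimum
d((-24, -5), (-3, 5)) = 23.2594
d((-24, -5), (18, 24)) = 51.0392
d((2, 2), (7, -25)) = 27.4591
d((2, 2), (-29, -6)) = 32.0156
d((2, 2), (-3, 5)) = 5.831
d((2, 2), (18, 24)) = 27.2029
d((7, -25), (-29, -6)) = 40.7063
d((7, -25), (-3, 5)) = 31.6228
d((7, -25), (18, 24)) = 50.2195
d((-29, -6), (-3, 5)) = 28.2312
d((-29, -6), (18, 24)) = 55.7584
d((-3, 5), (18, 24)) = 28.3196

Closest pair: (-24, -5) and (-29, -6) with distance 5.099

The closest pair is (-24, -5) and (-29, -6) with Euclidean distance 5.099. For 10 points, brute-force pairwise comparison is shown above. For large n, the divide-and-conquer algorithm (sort by x, recurse on halves, check the dividing strip) achieves O(n log n).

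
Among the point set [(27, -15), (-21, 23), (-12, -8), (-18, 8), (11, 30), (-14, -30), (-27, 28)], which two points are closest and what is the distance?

Computing all pairwise distances among 7 points:

d((27, -15), (-21, 23)) = 61.2209
d((27, -15), (-12, -8)) = 39.6232
d((27, -15), (-18, 8)) = 50.5371
d((27, -15), (11, 30)) = 47.7598
d((27, -15), (-14, -30)) = 43.6578
d((27, -15), (-27, 28)) = 69.029
d((-21, 23), (-12, -8)) = 32.28
d((-21, 23), (-18, 8)) = 15.2971
d((-21, 23), (11, 30)) = 32.7567
d((-21, 23), (-14, -30)) = 53.4603
d((-21, 23), (-27, 28)) = 7.8102 <-- minimum
d((-12, -8), (-18, 8)) = 17.088
d((-12, -8), (11, 30)) = 44.4185
d((-12, -8), (-14, -30)) = 22.0907
d((-12, -8), (-27, 28)) = 39.0
d((-18, 8), (11, 30)) = 36.4005
d((-18, 8), (-14, -30)) = 38.2099
d((-18, 8), (-27, 28)) = 21.9317
d((11, 30), (-14, -30)) = 65.0
d((11, 30), (-27, 28)) = 38.0526
d((-14, -30), (-27, 28)) = 59.439

Closest pair: (-21, 23) and (-27, 28) with distance 7.8102

The closest pair is (-21, 23) and (-27, 28) with Euclidean distance 7.8102. For 7 points, brute-force pairwise comparison is shown above. For large n, the divide-and-conquer algorithm (sort by x, recurse on halves, check the dividing strip) achieves O(n log n).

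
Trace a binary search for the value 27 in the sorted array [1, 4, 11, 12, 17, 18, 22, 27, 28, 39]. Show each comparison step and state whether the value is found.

Binary search for 27 in [1, 4, 11, 12, 17, 18, 22, 27, 28, 39]:

lo=0, hi=9, mid=4, arr[mid]=17 -> 17 < 27, search right half
lo=5, hi=9, mid=7, arr[mid]=27 -> Found target at index 7!

Binary search finds 27 at index 7 after 2 comparisons. The search repeatedly halves the search space by comparing with the middle element.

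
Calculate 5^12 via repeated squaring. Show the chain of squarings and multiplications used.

Computing 5^12 by squaring (build up from 5^1; each line after the first costs one multiplication):

5^1 = 5
5^2 = (5^1)^2 = 5^2 = 25
5^3 = 5 * 5^2 = 5 * 25 = 125
5^6 = (5^3)^2 = 125^2 = 15625
5^12 = (5^6)^2 = 15625^2 = 244140625

Result: 244140625
Multiplications needed: 4 (4 lines after 5^1)

5^12 = 244140625. Using exponentiation by squaring, this requires 4 multiplications. The key idea: if the exponent is even, square the half-power; if odd, multiply by the base once.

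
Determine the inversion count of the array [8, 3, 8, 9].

Finding inversions in [8, 3, 8, 9]:

(0, 1): arr[0]=8 > arr[1]=3

Total inversions: 1

The array has 1 inversion(s): (0,1). Each pair (i,j) satisfies i < j and arr[i] > arr[j].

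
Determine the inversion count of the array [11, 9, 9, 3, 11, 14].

Finding inversions in [11, 9, 9, 3, 11, 14]:

(0, 1): arr[0]=11 > arr[1]=9
(0, 2): arr[0]=11 > arr[2]=9
(0, 3): arr[0]=11 > arr[3]=3
(1, 3): arr[1]=9 > arr[3]=3
(2, 3): arr[2]=9 > arr[3]=3

Total inversions: 5

The array has 5 inversion(s): (0,1), (0,2), (0,3), (1,3), (2,3). Each pair (i,j) satisfies i < j and arr[i] > arr[j].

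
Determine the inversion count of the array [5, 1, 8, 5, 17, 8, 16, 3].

Finding inversions in [5, 1, 8, 5, 17, 8, 16, 3]:

(0, 1): arr[0]=5 > arr[1]=1
(0, 7): arr[0]=5 > arr[7]=3
(2, 3): arr[2]=8 > arr[3]=5
(2, 7): arr[2]=8 > arr[7]=3
(3, 7): arr[3]=5 > arr[7]=3
(4, 5): arr[4]=17 > arr[5]=8
(4, 6): arr[4]=17 > arr[6]=16
(4, 7): arr[4]=17 > arr[7]=3
(5, 7): arr[5]=8 > arr[7]=3
(6, 7): arr[6]=16 > arr[7]=3

Total inversions: 10

The array has 10 inversion(s): (0,1), (0,7), (2,3), (2,7), (3,7), (4,5), (4,6), (4,7), (5,7), (6,7). Each pair (i,j) satisfies i < j and arr[i] > arr[j].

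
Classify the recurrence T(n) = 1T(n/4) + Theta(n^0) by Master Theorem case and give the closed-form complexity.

Master Theorem for T(n) = 1T(n/4) + O(n^0):

a = 1, b = 4, c = 0
log_b(a) = log_4(1) = 0.0000

Case 2: c = 0 = log_4(1) = 0.0000
T(n) = O(n^0 log n) = O(log n)

For T(n) = 1T(n/4) + O(n^0): log_4(1) = 0.0000. This is Case 2 of the Master Theorem (c = log_b(a), equal work at all levels), giving O(log n).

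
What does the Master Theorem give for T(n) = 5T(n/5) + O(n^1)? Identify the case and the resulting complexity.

Master Theorem for T(n) = 5T(n/5) + O(n^1):

a = 5, b = 5, c = 1
log_b(a) = log_5(5) = 1.0000

Case 2: c = 1 = log_5(5) = 1.0000
T(n) = O(n^1 log n) = O(n log n)

For T(n) = 5T(n/5) + O(n^1): log_5(5) = 1.0000. This is Case 2 of the Master Theorem (c = log_b(a), equal work at all levels), giving O(n log n).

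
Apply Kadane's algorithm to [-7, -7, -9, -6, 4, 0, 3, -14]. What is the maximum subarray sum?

Using Kadane's algorithm on [-7, -7, -9, -6, 4, 0, 3, -14]:

Scanning through the array:
Position 1 (value -7): max_ending_here = -7, max_so_far = -7
Position 2 (value -9): max_ending_here = -9, max_so_far = -7
Position 3 (value -6): max_ending_here = -6, max_so_far = -6
Position 4 (value 4): max_ending_here = 4, max_so_far = 4
Position 5 (value 0): max_ending_here = 4, max_so_far = 4
Position 6 (value 3): max_ending_here = 7, max_so_far = 7
Position 7 (value -14): max_ending_here = -7, max_so_far = 7

Maximum subarray: [4, 0, 3]
Maximum sum: 7

The maximum subarray is [4, 0, 3] with sum 7. This subarray runs from index 4 to index 6.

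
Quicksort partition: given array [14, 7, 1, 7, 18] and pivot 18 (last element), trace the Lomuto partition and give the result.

Lomuto partition with pivot = 18:

Initial array: [14, 7, 1, 7, 18]

arr[0]=14 <= 18: swap with position 0, array becomes [14, 7, 1, 7, 18]
arr[1]=7 <= 18: swap with position 1, array becomes [14, 7, 1, 7, 18]
arr[2]=1 <= 18: swap with position 2, array becomes [14, 7, 1, 7, 18]
arr[3]=7 <= 18: swap with position 3, array becomes [14, 7, 1, 7, 18]

Place pivot at position 4: [14, 7, 1, 7, 18]
Pivot position: 4

After partitioning with pivot 18, the array becomes [14, 7, 1, 7, 18]. The pivot is placed at index 4. All elements to the left of the pivot are <= 18, and all elements to the right are > 18.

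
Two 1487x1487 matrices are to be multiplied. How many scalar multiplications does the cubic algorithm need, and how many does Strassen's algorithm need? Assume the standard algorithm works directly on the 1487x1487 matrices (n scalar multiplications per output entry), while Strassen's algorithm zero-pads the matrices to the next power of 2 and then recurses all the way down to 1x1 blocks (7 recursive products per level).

Matrix multiplication for 1487x1487 matrices:

Strassen's algorithm requires power-of-2 dimensions. Pad 1487x1487 to 2048x2048 (next power of 2).

Standard algorithm: 1487^3 = 3288008303 multiplications
Strassen's algorithm: 7^(log2(2048)) = 7^11 = 1977326743 multiplications
Savings: 3288008303 - 1977326743 = 1310681560 multiplications

Standard: 3288008303 multiplications (1487^3). Strassen: 1977326743 multiplications (7^11, after padding to 2048x2048). Strassen reduces 8 recursive multiplications to 7 at each level.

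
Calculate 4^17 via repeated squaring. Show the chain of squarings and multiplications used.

Computing 4^17 by squaring (build up from 4^1; each line after the first costs one multiplication):

4^1 = 4
4^2 = (4^1)^2 = 4^2 = 16
4^4 = (4^2)^2 = 16^2 = 256
4^8 = (4^4)^2 = 256^2 = 65536
4^16 = (4^8)^2 = 65536^2 = 4294967296
4^17 = 4 * 4^16 = 4 * 4294967296 = 17179869184

Result: 17179869184
Multiplications needed: 5 (5 lines after 4^1)

4^17 = 17179869184. Using exponentiation by squaring, this requires 5 multiplications. The key idea: if the exponent is even, square the half-power; if odd, multiply by the base once.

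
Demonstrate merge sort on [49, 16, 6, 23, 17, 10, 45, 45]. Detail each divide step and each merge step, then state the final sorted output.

Merge sort trace:

Split: [49, 16, 6, 23, 17, 10, 45, 45] -> [49, 16, 6, 23] and [17, 10, 45, 45]
  Split: [49, 16, 6, 23] -> [49, 16] and [6, 23]
    Split: [49, 16] -> [49] and [16]
    Merge: [49] + [16] -> [16, 49]
    Split: [6, 23] -> [6] and [23]
    Merge: [6] + [23] -> [6, 23]
  Merge: [16, 49] + [6, 23] -> [6, 16, 23, 49]
  Split: [17, 10, 45, 45] -> [17, 10] and [45, 45]
    Split: [17, 10] -> [17] and [10]
    Merge: [17] + [10] -> [10, 17]
    Split: [45, 45] -> [45] and [45]
    Merge: [45] + [45] -> [45, 45]
  Merge: [10, 17] + [45, 45] -> [10, 17, 45, 45]
Merge: [6, 16, 23, 49] + [10, 17, 45, 45] -> [6, 10, 16, 17, 23, 45, 45, 49]

Final sorted array: [6, 10, 16, 17, 23, 45, 45, 49]

The merge sort proceeds by recursively splitting the array and merging sorted halves.
After all merges, the sorted array is [6, 10, 16, 17, 23, 45, 45, 49].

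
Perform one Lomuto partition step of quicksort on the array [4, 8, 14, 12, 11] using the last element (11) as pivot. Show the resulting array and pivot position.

Lomuto partition with pivot = 11:

Initial array: [4, 8, 14, 12, 11]

arr[0]=4 <= 11: swap with position 0, array becomes [4, 8, 14, 12, 11]
arr[1]=8 <= 11: swap with position 1, array becomes [4, 8, 14, 12, 11]
arr[2]=14 > 11: no swap
arr[3]=12 > 11: no swap

Place pivot at position 2: [4, 8, 11, 12, 14]
Pivot position: 2

After partitioning with pivot 11, the array becomes [4, 8, 11, 12, 14]. The pivot is placed at index 2. All elements to the left of the pivot are <= 11, and all elements to the right are > 11.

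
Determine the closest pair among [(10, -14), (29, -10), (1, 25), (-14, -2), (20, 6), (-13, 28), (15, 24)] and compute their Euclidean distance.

Computing all pairwise distances among 7 points:

d((10, -14), (29, -10)) = 19.4165
d((10, -14), (1, 25)) = 40.025
d((10, -14), (-14, -2)) = 26.8328
d((10, -14), (20, 6)) = 22.3607
d((10, -14), (-13, 28)) = 47.8853
d((10, -14), (15, 24)) = 38.3275
d((29, -10), (1, 25)) = 44.8219
d((29, -10), (-14, -2)) = 43.7379
d((29, -10), (20, 6)) = 18.3576
d((29, -10), (-13, 28)) = 56.6392
d((29, -10), (15, 24)) = 36.7696
d((1, 25), (-14, -2)) = 30.8869
d((1, 25), (20, 6)) = 26.8701
d((1, 25), (-13, 28)) = 14.3178
d((1, 25), (15, 24)) = 14.0357 <-- minimum
d((-14, -2), (20, 6)) = 34.9285
d((-14, -2), (-13, 28)) = 30.0167
d((-14, -2), (15, 24)) = 38.9487
d((20, 6), (-13, 28)) = 39.6611
d((20, 6), (15, 24)) = 18.6815
d((-13, 28), (15, 24)) = 28.2843

Closest pair: (1, 25) and (15, 24) with distance 14.0357

The closest pair is (1, 25) and (15, 24) with Euclidean distance 14.0357. For 7 points, brute-force pairwise comparison is shown above. For large n, the divide-and-conquer algorithm (sort by x, recurse on halves, check the dividing strip) achieves O(n log n).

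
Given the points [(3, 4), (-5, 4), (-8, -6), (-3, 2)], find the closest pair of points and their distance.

Computing all pairwise distances among 4 points:

d((3, 4), (-5, 4)) = 8.0
d((3, 4), (-8, -6)) = 14.8661
d((3, 4), (-3, 2)) = 6.3246
d((-5, 4), (-8, -6)) = 10.4403
d((-5, 4), (-3, 2)) = 2.8284 <-- minimum
d((-8, -6), (-3, 2)) = 9.434

Closest pair: (-5, 4) and (-3, 2) with distance 2.8284

The closest pair is (-5, 4) and (-3, 2) with Euclidean distance 2.8284. For 4 points, brute-force pairwise comparison is shown above. For large n, the divide-and-conquer algorithm (sort by x, recurse on halves, check the dividing strip) achieves O(n log n).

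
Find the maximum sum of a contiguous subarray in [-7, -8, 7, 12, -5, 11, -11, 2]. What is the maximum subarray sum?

Using Kadane's algorithm on [-7, -8, 7, 12, -5, 11, -11, 2]:

Scanning through the array:
Position 1 (value -8): max_ending_here = -8, max_so_far = -7
Position 2 (value 7): max_ending_here = 7, max_so_far = 7
Position 3 (value 12): max_ending_here = 19, max_so_far = 19
Position 4 (value -5): max_ending_here = 14, max_so_far = 19
Position 5 (value 11): max_ending_here = 25, max_so_far = 25
Position 6 (value -11): max_ending_here = 14, max_so_far = 25
Position 7 (value 2): max_ending_here = 16, max_so_far = 25

Maximum subarray: [7, 12, -5, 11]
Maximum sum: 25

The maximum subarray is [7, 12, -5, 11] with sum 25. This subarray runs from index 2 to index 5.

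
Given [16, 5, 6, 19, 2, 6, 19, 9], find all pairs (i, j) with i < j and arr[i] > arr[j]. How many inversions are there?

Finding inversions in [16, 5, 6, 19, 2, 6, 19, 9]:

(0, 1): arr[0]=16 > arr[1]=5
(0, 2): arr[0]=16 > arr[2]=6
(0, 4): arr[0]=16 > arr[4]=2
(0, 5): arr[0]=16 > arr[5]=6
(0, 7): arr[0]=16 > arr[7]=9
(1, 4): arr[1]=5 > arr[4]=2
(2, 4): arr[2]=6 > arr[4]=2
(3, 4): arr[3]=19 > arr[4]=2
(3, 5): arr[3]=19 > arr[5]=6
(3, 7): arr[3]=19 > arr[7]=9
(6, 7): arr[6]=19 > arr[7]=9

Total inversions: 11

The array has 11 inversion(s): (0,1), (0,2), (0,4), (0,5), (0,7), (1,4), (2,4), (3,4), (3,5), (3,7), (6,7). Each pair (i,j) satisfies i < j and arr[i] > arr[j].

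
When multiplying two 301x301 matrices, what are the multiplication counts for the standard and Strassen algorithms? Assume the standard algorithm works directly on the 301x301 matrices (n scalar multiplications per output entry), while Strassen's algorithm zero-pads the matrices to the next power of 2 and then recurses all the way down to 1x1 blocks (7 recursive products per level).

Matrix multiplication for 301x301 matrices:

Strassen's algorithm requires power-of-2 dimensions. Pad 301x301 to 512x512 (next power of 2).

Standard algorithm: 301^3 = 27270901 multiplications
Strassen's algorithm: 7^(log2(512)) = 7^9 = 40353607 multiplications
Difference: 27270901 - 40353607 = -13082706 (Strassen uses MORE here due to padding overhead — for small or just-over-power-of-2 n, padding can outweigh the per-level savings)

Standard: 27270901 multiplications (301^3). Strassen: 40353607 multiplications (7^9, after padding to 512x512). Strassen reduces 8 recursive multiplications to 7 at each level.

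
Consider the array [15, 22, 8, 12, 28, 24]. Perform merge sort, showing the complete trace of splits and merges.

Merge sort trace:

Split: [15, 22, 8, 12, 28, 24] -> [15, 22, 8] and [12, 28, 24]
  Split: [15, 22, 8] -> [15] and [22, 8]
    Split: [22, 8] -> [22] and [8]
    Merge: [22] + [8] -> [8, 22]
  Merge: [15] + [8, 22] -> [8, 15, 22]
  Split: [12, 28, 24] -> [12] and [28, 24]
    Split: [28, 24] -> [28] and [24]
    Merge: [28] + [24] -> [24, 28]
  Merge: [12] + [24, 28] -> [12, 24, 28]
Merge: [8, 15, 22] + [12, 24, 28] -> [8, 12, 15, 22, 24, 28]

Final sorted array: [8, 12, 15, 22, 24, 28]

The merge sort proceeds by recursively splitting the array and merging sorted halves.
After all merges, the sorted array is [8, 12, 15, 22, 24, 28].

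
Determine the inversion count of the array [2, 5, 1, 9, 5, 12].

Finding inversions in [2, 5, 1, 9, 5, 12]:

(0, 2): arr[0]=2 > arr[2]=1
(1, 2): arr[1]=5 > arr[2]=1
(3, 4): arr[3]=9 > arr[4]=5

Total inversions: 3

The array has 3 inversion(s): (0,2), (1,2), (3,4). Each pair (i,j) satisfies i < j and arr[i] > arr[j].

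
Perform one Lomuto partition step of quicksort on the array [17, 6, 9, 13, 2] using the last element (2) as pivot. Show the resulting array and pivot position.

Lomuto partition with pivot = 2:

Initial array: [17, 6, 9, 13, 2]

arr[0]=17 > 2: no swap
arr[1]=6 > 2: no swap
arr[2]=9 > 2: no swap
arr[3]=13 > 2: no swap

Place pivot at position 0: [2, 6, 9, 13, 17]
Pivot position: 0

After partitioning with pivot 2, the array becomes [2, 6, 9, 13, 17]. The pivot is placed at index 0. All elements to the left of the pivot are <= 2, and all elements to the right are > 2.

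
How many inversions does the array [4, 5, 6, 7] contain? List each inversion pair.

Finding inversions in [4, 5, 6, 7]:


Total inversions: 0

The array has 0 inversions. It is already sorted.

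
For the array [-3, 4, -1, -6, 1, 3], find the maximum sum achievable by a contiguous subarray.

Using Kadane's algorithm on [-3, 4, -1, -6, 1, 3]:

Scanning through the array:
Position 1 (value 4): max_ending_here = 4, max_so_far = 4
Position 2 (value -1): max_ending_here = 3, max_so_far = 4
Position 3 (value -6): max_ending_here = -3, max_so_far = 4
Position 4 (value 1): max_ending_here = 1, max_so_far = 4
Position 5 (value 3): max_ending_here = 4, max_so_far = 4

Maximum subarray: [4]
Maximum sum: 4

The maximum subarray is [4] with sum 4. This subarray runs from index 1 to index 1.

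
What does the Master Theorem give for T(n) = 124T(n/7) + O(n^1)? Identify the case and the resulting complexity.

Master Theorem for T(n) = 124T(n/7) + O(n^1):

a = 124, b = 7, c = 1
log_b(a) = log_7(124) = 2.4771

Case 1: c = 1 < log_7(124) = 2.4771
T(n) = O(n^(log_7 124))

For T(n) = 124T(n/7) + O(n^1): log_7(124) = 2.4771. This is Case 1 of the Master Theorem (c < log_b(a), work dominated by leaves), giving O(n^(log_7 124)).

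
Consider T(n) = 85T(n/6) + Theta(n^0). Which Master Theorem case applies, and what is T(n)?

Master Theorem for T(n) = 85T(n/6) + O(n^0):

a = 85, b = 6, c = 0
log_b(a) = log_6(85) = 2.4795

Case 1: c = 0 < log_6(85) = 2.4795
T(n) = O(n^(log_6 85))

For T(n) = 85T(n/6) + O(n^0): log_6(85) = 2.4795. This is Case 1 of the Master Theorem (c < log_b(a), work dominated by leaves), giving O(n^(log_6 85)).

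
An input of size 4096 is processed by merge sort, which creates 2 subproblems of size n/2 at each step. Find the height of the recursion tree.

For divide and conquer with division factor 2:

Problem sizes at each level:
Level 0: 4096
Level 1: 2048
Level 2: 1024
Level 3: 512
Level 4: 256
Level 5: 128
Level 6: 64
Level 7: 32
Level 8: 16
Level 9: 8
Level 10: 4
Level 11: 2
Level 12: 1

The root is level 0 and the size-1 base case is level 12 (the tree spans levels 0 through 12, i.e. 13 levels counting the root), so the depth is the number of divisions: log_2(4096) = 12

The recursion tree depth is log_2(4096) = 12. At each level, the problem size is divided by 2, so it takes 12 divisions to reduce to a base case of size 1. The algorithm makes 2 recursive calls at each level.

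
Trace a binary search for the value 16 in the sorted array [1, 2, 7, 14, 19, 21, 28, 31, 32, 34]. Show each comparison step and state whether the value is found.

Binary search for 16 in [1, 2, 7, 14, 19, 21, 28, 31, 32, 34]:

lo=0, hi=9, mid=4, arr[mid]=19 -> 19 > 16, search left half
lo=0, hi=3, mid=1, arr[mid]=2 -> 2 < 16, search right half
lo=2, hi=3, mid=2, arr[mid]=7 -> 7 < 16, search right half
lo=3, hi=3, mid=3, arr[mid]=14 -> 14 < 16, search right half
lo=4 > hi=3, target 16 not found

Binary search determines that 16 is not in the array after 4 comparisons. The search space was exhausted without finding the target.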